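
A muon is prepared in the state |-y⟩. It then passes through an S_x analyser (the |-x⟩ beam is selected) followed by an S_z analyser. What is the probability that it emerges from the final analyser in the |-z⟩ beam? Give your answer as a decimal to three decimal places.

First analyser (S_x): from |-y⟩, P(|-x⟩) = 1/2.
After stage 1 the state is |-x⟩; P(|-z⟩) = |⟨-z|-x⟩|² = 1/2.
Joint probability = 1/2 × 1/2 = 0.250.

0.250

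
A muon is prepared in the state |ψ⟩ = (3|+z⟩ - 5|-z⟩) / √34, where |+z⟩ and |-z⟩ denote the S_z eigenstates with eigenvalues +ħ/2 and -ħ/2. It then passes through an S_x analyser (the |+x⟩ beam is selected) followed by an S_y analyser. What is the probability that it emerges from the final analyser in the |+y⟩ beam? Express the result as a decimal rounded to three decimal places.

First analyser (S_x): P(|+x⟩) = |⟨+x|ψ⟩|² = 4/68.
After stage 1 the state is |+x⟩; P(|+y⟩) = |⟨+y|+x⟩|² = 1/2.
Joint probability = 4/68 × 1/2 = 0.029.

0.029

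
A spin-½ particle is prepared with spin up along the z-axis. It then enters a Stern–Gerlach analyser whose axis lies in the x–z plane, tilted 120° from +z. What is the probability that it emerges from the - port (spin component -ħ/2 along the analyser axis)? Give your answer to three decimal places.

For spin-½, the probability of finding spin-up along an axis at angle θ to the initial spin direction is cos²(θ/2); spin-down is sin²(θ/2).
θ = 120°, so P = sin²(60°) ≈ 0.750.

0.750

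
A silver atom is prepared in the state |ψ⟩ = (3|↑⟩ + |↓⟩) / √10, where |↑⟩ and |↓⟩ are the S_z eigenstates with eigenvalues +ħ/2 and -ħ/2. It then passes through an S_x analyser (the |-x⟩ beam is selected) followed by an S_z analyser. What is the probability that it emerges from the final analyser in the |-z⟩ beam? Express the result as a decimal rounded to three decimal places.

0.100

First analyser (S_x): P(|-x⟩) = |⟨-x|ψ⟩|² = 4/20.
After stage 1 the state is |-x⟩; P(|-z⟩) = |⟨-z|-x⟩|² = 1/2.
Joint probability = 4/20 × 1/2 = 0.100.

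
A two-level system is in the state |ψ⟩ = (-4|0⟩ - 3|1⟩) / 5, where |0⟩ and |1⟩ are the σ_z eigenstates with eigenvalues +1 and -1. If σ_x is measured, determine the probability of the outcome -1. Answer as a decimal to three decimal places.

0.020

|-x⟩ = (|0⟩ - |1⟩)/√2, so ⟨-x|ψ⟩ = (-1) / (√2·5).
P = |-1|² / 50 = 1/50.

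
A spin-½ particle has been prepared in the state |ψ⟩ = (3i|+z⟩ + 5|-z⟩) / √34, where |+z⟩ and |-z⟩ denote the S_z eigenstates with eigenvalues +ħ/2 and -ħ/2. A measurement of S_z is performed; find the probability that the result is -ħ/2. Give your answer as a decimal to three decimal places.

0.735

The -ħ/2 outcome corresponds to |-z⟩. Its amplitude in |ψ⟩ is 5/√34.
P = |5|² / 34 = 25/34.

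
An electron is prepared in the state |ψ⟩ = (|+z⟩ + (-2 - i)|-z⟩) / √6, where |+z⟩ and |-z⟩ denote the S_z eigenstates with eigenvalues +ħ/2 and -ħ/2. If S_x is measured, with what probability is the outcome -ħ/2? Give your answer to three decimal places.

0.833

|-x⟩ = (|+z⟩ - |-z⟩)/√2, so ⟨-x|ψ⟩ = (3 + i) / (√2·√6).
P = |3 + i|² / 12 = 10/12.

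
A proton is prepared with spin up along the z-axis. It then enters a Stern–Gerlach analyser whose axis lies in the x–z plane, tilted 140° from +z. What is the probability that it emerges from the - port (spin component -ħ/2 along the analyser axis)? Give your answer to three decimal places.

For spin-½, the probability of finding spin-up along an axis at angle θ to the initial spin direction is cos²(θ/2); spin-down is sin²(θ/2).
θ = 140°, so P = sin²(70°) ≈ 0.883.

0.883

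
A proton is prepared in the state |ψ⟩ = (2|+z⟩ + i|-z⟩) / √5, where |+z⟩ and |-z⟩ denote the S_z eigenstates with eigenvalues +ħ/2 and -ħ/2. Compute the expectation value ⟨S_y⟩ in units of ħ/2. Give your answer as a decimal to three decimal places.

0.800

⟨σ_y⟩ = 2 Im(a* b)/(|a|²+|b|²) with a = 2, b = i.
a* b = 2i, so ⟨σ_y⟩ = 4/5.
⟨S_y⟩ = (ħ/2)·⟨σ_y⟩.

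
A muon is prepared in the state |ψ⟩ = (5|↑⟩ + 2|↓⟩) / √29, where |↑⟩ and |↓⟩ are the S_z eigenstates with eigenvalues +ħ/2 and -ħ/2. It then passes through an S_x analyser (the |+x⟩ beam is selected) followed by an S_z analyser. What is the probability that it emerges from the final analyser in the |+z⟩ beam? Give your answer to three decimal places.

First analyser (S_x): P(|+x⟩) = |⟨+x|ψ⟩|² = 49/58.
After stage 1 the state is |+x⟩; P(|+z⟩) = |⟨+z|+x⟩|² = 1/2.
Joint probability = 49/58 × 1/2 = 0.422.

0.422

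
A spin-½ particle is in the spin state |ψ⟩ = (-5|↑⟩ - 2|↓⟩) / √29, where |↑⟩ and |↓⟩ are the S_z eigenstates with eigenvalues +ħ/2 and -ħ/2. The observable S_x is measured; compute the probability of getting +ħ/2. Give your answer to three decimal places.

|+x⟩ = (|↑⟩ + |↓⟩)/√2, so ⟨+x|ψ⟩ = (-7) / (√2·√29).
P = |-7|² / 58 = 49/58.

0.845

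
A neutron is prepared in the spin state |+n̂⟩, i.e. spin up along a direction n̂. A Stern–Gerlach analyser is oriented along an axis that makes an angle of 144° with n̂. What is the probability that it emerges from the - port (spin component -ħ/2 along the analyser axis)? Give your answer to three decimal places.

For spin-½, the probability of finding spin-up along an axis at angle θ to the initial spin direction is cos²(θ/2); spin-down is sin²(θ/2).
θ = 144°, so P = sin²(72°) ≈ 0.905.

0.905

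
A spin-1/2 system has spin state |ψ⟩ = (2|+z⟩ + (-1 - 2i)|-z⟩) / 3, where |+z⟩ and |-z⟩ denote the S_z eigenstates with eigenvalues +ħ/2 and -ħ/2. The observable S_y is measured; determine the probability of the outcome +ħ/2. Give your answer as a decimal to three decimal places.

0.056

|+y⟩ = (|+z⟩ + i|-z⟩)/√2, so ⟨+y|ψ⟩ = (i) / (√2·3).
P = |i|² / 18 = 1/18.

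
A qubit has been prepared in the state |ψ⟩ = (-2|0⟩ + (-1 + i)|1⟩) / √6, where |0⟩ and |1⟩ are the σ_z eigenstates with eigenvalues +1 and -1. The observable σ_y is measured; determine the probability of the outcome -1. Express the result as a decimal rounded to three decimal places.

|-y⟩ = (|0⟩ - i|1⟩)/√2, so ⟨-y|ψ⟩ = (-3 - i) / (√2·√6).
P = |-3 - i|² / 12 = 10/12.

0.833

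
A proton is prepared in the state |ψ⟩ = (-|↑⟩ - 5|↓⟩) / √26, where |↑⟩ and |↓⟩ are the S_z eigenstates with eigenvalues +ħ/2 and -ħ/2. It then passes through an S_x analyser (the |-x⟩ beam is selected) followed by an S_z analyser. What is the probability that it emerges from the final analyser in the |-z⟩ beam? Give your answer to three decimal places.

First analyser (S_x): P(|-x⟩) = |⟨-x|ψ⟩|² = 16/52.
After stage 1 the state is |-x⟩; P(|-z⟩) = |⟨-z|-x⟩|² = 1/2.
Joint probability = 16/52 × 1/2 = 0.154.

0.154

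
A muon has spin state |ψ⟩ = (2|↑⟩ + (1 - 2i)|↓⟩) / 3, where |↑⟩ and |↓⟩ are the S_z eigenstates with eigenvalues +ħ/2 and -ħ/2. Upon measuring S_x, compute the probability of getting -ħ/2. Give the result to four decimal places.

0.2778

|-x⟩ = (|↑⟩ - |↓⟩)/√2, so ⟨-x|ψ⟩ = (1 + 2i) / (√2·3).
P = |1 + 2i|² / 18 = 5/18.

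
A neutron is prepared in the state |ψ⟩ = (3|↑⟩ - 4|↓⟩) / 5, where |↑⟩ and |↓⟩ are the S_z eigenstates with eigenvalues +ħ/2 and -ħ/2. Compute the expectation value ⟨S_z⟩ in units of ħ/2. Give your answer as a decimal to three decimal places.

⟨σ_z⟩ = |a|² - |b|² divided by |a|²+|b|², with a, b the |↑⟩, |↓⟩ amplitudes.
= (9 - 16)/25 = -7/25.
⟨S_z⟩ = (ħ/2)·⟨σ_z⟩.

-0.280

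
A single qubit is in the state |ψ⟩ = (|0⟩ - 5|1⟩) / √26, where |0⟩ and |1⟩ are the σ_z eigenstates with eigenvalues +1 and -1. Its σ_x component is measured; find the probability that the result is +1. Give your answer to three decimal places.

0.308

|+x⟩ = (|0⟩ + |1⟩)/√2, so ⟨+x|ψ⟩ = (-4) / (√2·√26).
P = |-4|² / 52 = 16/52.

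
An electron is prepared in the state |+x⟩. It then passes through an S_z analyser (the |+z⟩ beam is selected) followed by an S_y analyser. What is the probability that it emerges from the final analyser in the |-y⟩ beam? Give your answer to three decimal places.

0.250

First analyser (S_z): from |+x⟩, P(|+z⟩) = 1/2.
After stage 1 the state is |+z⟩; P(|-y⟩) = |⟨-y|+z⟩|² = 1/2.
Joint probability = 1/2 × 1/2 = 0.250.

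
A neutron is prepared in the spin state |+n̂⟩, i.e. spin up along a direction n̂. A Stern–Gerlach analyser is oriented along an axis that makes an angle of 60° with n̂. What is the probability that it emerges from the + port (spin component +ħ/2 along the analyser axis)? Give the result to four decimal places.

For spin-½, the probability of finding spin-up along an axis at angle θ to the initial spin direction is cos²(θ/2); spin-down is sin²(θ/2).
θ = 60°, so P = cos²(30°) ≈ 0.7500.

0.7500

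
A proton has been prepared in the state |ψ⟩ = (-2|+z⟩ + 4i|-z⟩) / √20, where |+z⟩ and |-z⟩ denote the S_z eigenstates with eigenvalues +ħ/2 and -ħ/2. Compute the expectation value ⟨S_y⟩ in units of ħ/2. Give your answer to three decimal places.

⟨σ_y⟩ = 2 Im(a* b)/(|a|²+|b|²) with a = -2, b = 4i.
a* b = -8i, so ⟨σ_y⟩ = -16/20.
⟨S_y⟩ = (ħ/2)·⟨σ_y⟩.

-0.800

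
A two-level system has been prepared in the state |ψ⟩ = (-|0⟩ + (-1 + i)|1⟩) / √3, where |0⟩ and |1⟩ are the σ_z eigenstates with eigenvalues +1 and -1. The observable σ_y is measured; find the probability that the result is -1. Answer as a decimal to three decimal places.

0.833

|-y⟩ = (|0⟩ - i|1⟩)/√2, so ⟨-y|ψ⟩ = (-2 - i) / (√2·√3).
P = |-2 - i|² / 6 = 5/6.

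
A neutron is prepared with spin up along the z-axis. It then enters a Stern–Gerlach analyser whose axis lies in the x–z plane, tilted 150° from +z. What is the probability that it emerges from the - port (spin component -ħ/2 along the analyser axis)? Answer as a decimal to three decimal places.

For spin-½, the probability of finding spin-up along an axis at angle θ to the initial spin direction is cos²(θ/2); spin-down is sin²(θ/2).
θ = 150°, so P = sin²(75°) ≈ 0.933.

0.933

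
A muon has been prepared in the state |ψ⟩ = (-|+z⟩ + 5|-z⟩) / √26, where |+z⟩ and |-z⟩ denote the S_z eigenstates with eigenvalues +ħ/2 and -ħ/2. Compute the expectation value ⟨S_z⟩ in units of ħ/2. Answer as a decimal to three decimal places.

-0.923

⟨σ_z⟩ = |a|² - |b|² divided by |a|²+|b|², with a, b the |+z⟩, |-z⟩ amplitudes.
= (1 - 25)/26 = -24/26.
⟨S_z⟩ = (ħ/2)·⟨σ_z⟩.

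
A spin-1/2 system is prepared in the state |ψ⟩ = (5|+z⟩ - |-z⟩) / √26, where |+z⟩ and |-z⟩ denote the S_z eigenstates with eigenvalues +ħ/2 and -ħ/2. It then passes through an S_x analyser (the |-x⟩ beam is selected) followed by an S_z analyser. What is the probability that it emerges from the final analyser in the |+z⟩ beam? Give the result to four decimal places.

First analyser (S_x): P(|-x⟩) = |⟨-x|ψ⟩|² = 36/52.
After stage 1 the state is |-x⟩; P(|+z⟩) = |⟨+z|-x⟩|² = 1/2.
Joint probability = 36/52 × 1/2 = 0.3462.

0.3462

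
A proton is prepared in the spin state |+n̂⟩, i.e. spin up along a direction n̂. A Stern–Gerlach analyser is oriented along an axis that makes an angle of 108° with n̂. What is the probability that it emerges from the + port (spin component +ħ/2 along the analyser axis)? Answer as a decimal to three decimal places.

For spin-½, the probability of finding spin-up along an axis at angle θ to the initial spin direction is cos²(θ/2); spin-down is sin²(θ/2).
θ = 108°, so P = cos²(54°) ≈ 0.345.

0.345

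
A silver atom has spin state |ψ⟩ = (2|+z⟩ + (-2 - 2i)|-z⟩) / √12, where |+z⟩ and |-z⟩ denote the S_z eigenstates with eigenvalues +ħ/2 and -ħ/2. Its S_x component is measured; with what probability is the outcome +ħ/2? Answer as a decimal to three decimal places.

0.167

|+x⟩ = (|+z⟩ + |-z⟩)/√2, so ⟨+x|ψ⟩ = (-2i) / (√2·√12).
P = |-2i|² / 24 = 4/24.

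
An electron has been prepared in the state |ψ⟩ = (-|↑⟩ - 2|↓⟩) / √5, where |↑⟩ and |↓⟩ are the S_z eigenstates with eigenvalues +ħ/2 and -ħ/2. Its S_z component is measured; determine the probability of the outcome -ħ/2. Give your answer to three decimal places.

0.800

The -ħ/2 outcome corresponds to |↓⟩. Its amplitude in |ψ⟩ is -2/√5.
P = |-2|² / 5 = 4/5.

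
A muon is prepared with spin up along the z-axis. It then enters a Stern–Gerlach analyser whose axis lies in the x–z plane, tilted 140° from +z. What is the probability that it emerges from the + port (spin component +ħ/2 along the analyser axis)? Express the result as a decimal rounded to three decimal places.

For spin-½, the probability of finding spin-up along an axis at angle θ to the initial spin direction is cos²(θ/2); spin-down is sin²(θ/2).
θ = 140°, so P = cos²(70°) ≈ 0.117.

0.117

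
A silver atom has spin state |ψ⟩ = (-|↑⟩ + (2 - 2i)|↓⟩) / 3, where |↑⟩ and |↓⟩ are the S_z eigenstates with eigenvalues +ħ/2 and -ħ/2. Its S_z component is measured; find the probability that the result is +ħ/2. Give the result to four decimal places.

0.1111

The +ħ/2 outcome corresponds to |↑⟩. Its amplitude in |ψ⟩ is -1/3.
P = |-1|² / 9 = 1/9.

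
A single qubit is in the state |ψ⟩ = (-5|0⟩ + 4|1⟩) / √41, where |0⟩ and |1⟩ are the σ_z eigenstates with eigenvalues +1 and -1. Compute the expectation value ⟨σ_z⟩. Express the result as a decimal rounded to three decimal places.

⟨σ_z⟩ = |a|² - |b|² divided by |a|²+|b|², with a, b the |0⟩, |1⟩ amplitudes.
= (25 - 16)/41 = 9/41.

0.220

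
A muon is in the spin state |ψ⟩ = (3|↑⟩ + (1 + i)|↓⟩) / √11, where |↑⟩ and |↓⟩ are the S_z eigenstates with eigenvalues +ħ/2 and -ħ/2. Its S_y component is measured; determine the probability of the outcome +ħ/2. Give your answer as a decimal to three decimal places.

0.773

|+y⟩ = (|↑⟩ + i|↓⟩)/√2, so ⟨+y|ψ⟩ = (4 - i) / (√2·√11).
P = |4 - i|² / 22 = 17/22.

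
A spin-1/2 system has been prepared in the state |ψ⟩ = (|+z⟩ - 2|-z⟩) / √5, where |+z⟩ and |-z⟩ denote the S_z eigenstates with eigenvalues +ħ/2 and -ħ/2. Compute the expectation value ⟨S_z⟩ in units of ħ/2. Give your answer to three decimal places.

-0.600

⟨σ_z⟩ = |a|² - |b|² divided by |a|²+|b|², with a, b the |+z⟩, |-z⟩ amplitudes.
= (1 - 4)/5 = -3/5.
⟨S_z⟩ = (ħ/2)·⟨σ_z⟩.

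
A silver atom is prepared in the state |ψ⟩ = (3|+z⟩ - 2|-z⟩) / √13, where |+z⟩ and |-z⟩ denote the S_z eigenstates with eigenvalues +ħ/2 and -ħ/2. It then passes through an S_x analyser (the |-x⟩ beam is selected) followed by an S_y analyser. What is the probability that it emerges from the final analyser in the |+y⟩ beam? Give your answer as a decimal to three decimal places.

0.481

First analyser (S_x): P(|-x⟩) = |⟨-x|ψ⟩|² = 25/26.
After stage 1 the state is |-x⟩; P(|+y⟩) = |⟨+y|-x⟩|² = 1/2.
Joint probability = 25/26 × 1/2 = 0.481.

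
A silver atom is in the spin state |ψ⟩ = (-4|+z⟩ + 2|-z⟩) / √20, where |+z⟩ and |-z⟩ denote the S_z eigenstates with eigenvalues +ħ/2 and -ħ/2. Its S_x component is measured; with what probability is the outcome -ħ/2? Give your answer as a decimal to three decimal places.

0.900

|-x⟩ = (|+z⟩ - |-z⟩)/√2, so ⟨-x|ψ⟩ = (-6) / (√2·√20).
P = |-6|² / 40 = 36/40.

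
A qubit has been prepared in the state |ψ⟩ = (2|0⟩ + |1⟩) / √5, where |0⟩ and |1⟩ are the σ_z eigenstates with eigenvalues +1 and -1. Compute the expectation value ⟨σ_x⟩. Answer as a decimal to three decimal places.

0.800

⟨σ_x⟩ = 2 Re(a* b)/(|a|²+|b|²) with a = 2, b = 1.
a* b = 2, so ⟨σ_x⟩ = 4/5.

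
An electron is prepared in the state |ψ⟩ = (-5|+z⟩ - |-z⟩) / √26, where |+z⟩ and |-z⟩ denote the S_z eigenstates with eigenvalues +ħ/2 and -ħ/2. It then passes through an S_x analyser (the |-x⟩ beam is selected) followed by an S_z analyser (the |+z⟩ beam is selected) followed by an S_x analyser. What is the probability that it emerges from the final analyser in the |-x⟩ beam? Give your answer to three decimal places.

0.077

First analyser (S_x): P(|-x⟩) = |⟨-x|ψ⟩|² = 16/52.
After stage 1 the state is |-x⟩; P(|+z⟩) = |⟨+z|-x⟩|² = 1/2.
After stage 2 the state is |+z⟩; P(|-x⟩) = |⟨-x|+z⟩|² = 1/2.
Joint probability = 16/52 × 1/2 × 1/2 = 0.077.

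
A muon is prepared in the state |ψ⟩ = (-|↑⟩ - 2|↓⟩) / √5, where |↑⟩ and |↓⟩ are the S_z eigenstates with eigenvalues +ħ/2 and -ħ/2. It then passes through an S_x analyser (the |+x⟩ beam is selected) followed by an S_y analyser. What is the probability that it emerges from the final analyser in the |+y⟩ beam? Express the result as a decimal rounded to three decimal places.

0.450

First analyser (S_x): P(|+x⟩) = |⟨+x|ψ⟩|² = 9/10.
After stage 1 the state is |+x⟩; P(|+y⟩) = |⟨+y|+x⟩|² = 1/2.
Joint probability = 9/10 × 1/2 = 0.450.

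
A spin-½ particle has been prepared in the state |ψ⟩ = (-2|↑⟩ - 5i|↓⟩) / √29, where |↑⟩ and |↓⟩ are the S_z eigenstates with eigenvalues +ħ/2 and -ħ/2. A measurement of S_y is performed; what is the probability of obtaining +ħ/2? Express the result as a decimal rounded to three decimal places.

|+y⟩ = (|↑⟩ + i|↓⟩)/√2, so ⟨+y|ψ⟩ = (-7) / (√2·√29).
P = |-7|² / 58 = 49/58.

0.845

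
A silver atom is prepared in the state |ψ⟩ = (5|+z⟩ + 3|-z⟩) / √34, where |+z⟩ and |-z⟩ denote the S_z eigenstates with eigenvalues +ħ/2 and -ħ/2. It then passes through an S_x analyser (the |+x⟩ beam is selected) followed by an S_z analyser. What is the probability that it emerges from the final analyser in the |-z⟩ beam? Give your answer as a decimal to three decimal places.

First analyser (S_x): P(|+x⟩) = |⟨+x|ψ⟩|² = 64/68.
After stage 1 the state is |+x⟩; P(|-z⟩) = |⟨-z|+x⟩|² = 1/2.
Joint probability = 64/68 × 1/2 = 0.471.

0.471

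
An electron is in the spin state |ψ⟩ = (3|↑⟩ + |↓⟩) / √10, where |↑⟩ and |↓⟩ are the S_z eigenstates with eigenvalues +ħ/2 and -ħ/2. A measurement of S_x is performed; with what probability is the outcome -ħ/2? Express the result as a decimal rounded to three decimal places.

|-x⟩ = (|↑⟩ - |↓⟩)/√2, so ⟨-x|ψ⟩ = (2) / (√2·√10).
P = |2|² / 20 = 4/20.

0.200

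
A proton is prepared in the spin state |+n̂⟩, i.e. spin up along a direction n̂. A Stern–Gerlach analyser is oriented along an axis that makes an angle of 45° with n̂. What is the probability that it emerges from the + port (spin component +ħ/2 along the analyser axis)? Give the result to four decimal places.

0.8536

For spin-½, the probability of finding spin-up along an axis at angle θ to the initial spin direction is cos²(θ/2); spin-down is sin²(θ/2).
θ = 45°, so P = cos²(22.5°) ≈ 0.8536.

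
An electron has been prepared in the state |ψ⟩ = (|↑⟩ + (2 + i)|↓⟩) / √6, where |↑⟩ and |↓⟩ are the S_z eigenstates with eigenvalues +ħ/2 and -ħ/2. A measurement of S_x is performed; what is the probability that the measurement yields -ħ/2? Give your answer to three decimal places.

|-x⟩ = (|↑⟩ - |↓⟩)/√2, so ⟨-x|ψ⟩ = (-1 - i) / (√2·√6).
P = |-1 - i|² / 12 = 2/12.

0.167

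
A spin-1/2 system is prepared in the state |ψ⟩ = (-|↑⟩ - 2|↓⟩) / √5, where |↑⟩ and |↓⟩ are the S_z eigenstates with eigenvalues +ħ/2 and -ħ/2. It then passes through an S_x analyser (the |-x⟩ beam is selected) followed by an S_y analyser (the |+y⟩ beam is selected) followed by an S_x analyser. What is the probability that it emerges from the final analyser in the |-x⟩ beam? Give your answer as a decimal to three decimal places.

First analyser (S_x): P(|-x⟩) = |⟨-x|ψ⟩|² = 1/10.
After stage 1 the state is |-x⟩; P(|+y⟩) = |⟨+y|-x⟩|² = 1/2.
After stage 2 the state is |+y⟩; P(|-x⟩) = |⟨-x|+y⟩|² = 1/2.
Joint probability = 1/10 × 1/2 × 1/2 = 0.025.

0.025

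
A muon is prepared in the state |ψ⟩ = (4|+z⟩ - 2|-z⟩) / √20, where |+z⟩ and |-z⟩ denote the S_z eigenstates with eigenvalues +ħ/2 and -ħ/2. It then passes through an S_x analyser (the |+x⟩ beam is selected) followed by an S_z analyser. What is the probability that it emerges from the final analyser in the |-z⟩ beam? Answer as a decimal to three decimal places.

First analyser (S_x): P(|+x⟩) = |⟨+x|ψ⟩|² = 4/40.
After stage 1 the state is |+x⟩; P(|-z⟩) = |⟨-z|+x⟩|² = 1/2.
Joint probability = 4/40 × 1/2 = 0.050.

0.050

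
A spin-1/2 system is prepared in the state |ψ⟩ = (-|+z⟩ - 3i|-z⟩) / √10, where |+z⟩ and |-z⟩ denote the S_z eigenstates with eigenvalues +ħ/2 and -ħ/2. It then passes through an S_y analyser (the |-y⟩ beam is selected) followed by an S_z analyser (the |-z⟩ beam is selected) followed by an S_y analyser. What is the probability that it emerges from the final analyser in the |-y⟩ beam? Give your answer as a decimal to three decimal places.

0.050

First analyser (S_y): P(|-y⟩) = |⟨-y|ψ⟩|² = 4/20.
After stage 1 the state is |-y⟩; P(|-z⟩) = |⟨-z|-y⟩|² = 1/2.
After stage 2 the state is |-z⟩; P(|-y⟩) = |⟨-y|-z⟩|² = 1/2.
Joint probability = 4/20 × 1/2 × 1/2 = 0.050.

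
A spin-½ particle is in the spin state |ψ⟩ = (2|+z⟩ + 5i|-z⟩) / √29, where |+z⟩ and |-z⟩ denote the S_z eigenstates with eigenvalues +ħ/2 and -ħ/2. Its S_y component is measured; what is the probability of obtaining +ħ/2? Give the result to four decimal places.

|+y⟩ = (|+z⟩ + i|-z⟩)/√2, so ⟨+y|ψ⟩ = (7) / (√2·√29).
P = |7|² / 58 = 49/58.

0.8448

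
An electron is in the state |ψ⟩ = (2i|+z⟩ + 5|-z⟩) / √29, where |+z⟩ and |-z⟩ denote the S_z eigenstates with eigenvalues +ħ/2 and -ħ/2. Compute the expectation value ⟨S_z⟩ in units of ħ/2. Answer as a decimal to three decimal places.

⟨σ_z⟩ = |a|² - |b|² divided by |a|²+|b|², with a, b the |+z⟩, |-z⟩ amplitudes.
= (4 - 25)/29 = -21/29.
⟨S_z⟩ = (ħ/2)·⟨σ_z⟩.

-0.724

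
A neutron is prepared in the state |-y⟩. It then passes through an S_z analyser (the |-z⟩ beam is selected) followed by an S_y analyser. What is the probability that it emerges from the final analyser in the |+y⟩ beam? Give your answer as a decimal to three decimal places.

0.250

First analyser (S_z): from |-y⟩, P(|-z⟩) = 1/2.
After stage 1 the state is |-z⟩; P(|+y⟩) = |⟨+y|-z⟩|² = 1/2.
Joint probability = 1/2 × 1/2 = 0.250.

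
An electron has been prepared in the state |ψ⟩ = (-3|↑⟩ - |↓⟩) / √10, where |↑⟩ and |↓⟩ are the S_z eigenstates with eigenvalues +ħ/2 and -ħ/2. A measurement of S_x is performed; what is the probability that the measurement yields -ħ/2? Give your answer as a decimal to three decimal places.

0.200

|-x⟩ = (|↑⟩ - |↓⟩)/√2, so ⟨-x|ψ⟩ = (-2) / (√2·√10).
P = |-2|² / 20 = 4/20.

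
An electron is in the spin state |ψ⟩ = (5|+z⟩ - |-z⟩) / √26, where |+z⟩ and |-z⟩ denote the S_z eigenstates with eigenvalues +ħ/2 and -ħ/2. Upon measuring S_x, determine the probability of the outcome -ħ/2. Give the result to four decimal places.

|-x⟩ = (|+z⟩ - |-z⟩)/√2, so ⟨-x|ψ⟩ = (6) / (√2·√26).
P = |6|² / 52 = 36/52.

0.6923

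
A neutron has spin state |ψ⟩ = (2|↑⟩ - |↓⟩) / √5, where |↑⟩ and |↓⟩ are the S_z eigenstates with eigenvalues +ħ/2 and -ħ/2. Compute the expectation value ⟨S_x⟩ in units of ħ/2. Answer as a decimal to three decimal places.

-0.800

⟨σ_x⟩ = 2 Re(a* b)/(|a|²+|b|²) with a = 2, b = -1.
a* b = -2, so ⟨σ_x⟩ = -4/5.
⟨S_x⟩ = (ħ/2)·⟨σ_x⟩.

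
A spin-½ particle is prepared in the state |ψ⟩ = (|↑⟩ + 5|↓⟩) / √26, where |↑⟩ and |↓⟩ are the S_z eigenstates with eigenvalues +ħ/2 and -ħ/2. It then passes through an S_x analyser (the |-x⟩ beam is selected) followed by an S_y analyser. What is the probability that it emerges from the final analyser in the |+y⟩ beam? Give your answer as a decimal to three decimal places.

First analyser (S_x): P(|-x⟩) = |⟨-x|ψ⟩|² = 16/52.
After stage 1 the state is |-x⟩; P(|+y⟩) = |⟨+y|-x⟩|² = 1/2.
Joint probability = 16/52 × 1/2 = 0.154.

0.154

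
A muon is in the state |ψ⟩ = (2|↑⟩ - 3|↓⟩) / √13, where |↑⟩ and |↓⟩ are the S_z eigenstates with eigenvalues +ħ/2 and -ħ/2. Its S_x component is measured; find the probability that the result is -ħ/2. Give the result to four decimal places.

0.9615

|-x⟩ = (|↑⟩ - |↓⟩)/√2, so ⟨-x|ψ⟩ = (5) / (√2·√13).
P = |5|² / 26 = 25/26.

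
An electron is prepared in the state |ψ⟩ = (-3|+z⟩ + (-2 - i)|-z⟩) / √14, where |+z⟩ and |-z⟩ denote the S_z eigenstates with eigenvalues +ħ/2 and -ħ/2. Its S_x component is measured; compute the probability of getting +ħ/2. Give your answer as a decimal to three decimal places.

|+x⟩ = (|+z⟩ + |-z⟩)/√2, so ⟨+x|ψ⟩ = (-5 - i) / (√2·√14).
P = |-5 - i|² / 28 = 26/28.

0.929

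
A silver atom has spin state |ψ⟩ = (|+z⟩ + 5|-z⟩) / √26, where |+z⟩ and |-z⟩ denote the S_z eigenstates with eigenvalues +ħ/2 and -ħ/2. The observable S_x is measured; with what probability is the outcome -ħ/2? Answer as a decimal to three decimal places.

|-x⟩ = (|+z⟩ - |-z⟩)/√2, so ⟨-x|ψ⟩ = (-4) / (√2·√26).
P = |-4|² / 52 = 16/52.

0.308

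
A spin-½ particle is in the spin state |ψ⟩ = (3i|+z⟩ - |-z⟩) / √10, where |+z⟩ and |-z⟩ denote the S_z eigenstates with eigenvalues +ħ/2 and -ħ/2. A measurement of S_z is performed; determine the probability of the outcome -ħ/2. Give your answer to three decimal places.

0.100

The -ħ/2 outcome corresponds to |-z⟩. Its amplitude in |ψ⟩ is -1/√10.
P = |-1|² / 10 = 1/10.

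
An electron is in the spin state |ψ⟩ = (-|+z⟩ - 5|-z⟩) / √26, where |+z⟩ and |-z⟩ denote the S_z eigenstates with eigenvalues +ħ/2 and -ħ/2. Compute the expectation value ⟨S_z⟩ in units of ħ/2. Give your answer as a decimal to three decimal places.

-0.923

⟨σ_z⟩ = |a|² - |b|² divided by |a|²+|b|², with a, b the |+z⟩, |-z⟩ amplitudes.
= (1 - 25)/26 = -24/26.
⟨S_z⟩ = (ħ/2)·⟨σ_z⟩.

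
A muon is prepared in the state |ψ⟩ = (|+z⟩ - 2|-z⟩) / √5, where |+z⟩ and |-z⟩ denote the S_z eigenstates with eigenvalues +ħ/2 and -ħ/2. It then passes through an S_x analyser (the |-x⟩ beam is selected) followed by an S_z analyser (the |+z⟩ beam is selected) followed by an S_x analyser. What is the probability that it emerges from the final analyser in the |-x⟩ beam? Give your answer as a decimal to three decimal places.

First analyser (S_x): P(|-x⟩) = |⟨-x|ψ⟩|² = 9/10.
After stage 1 the state is |-x⟩; P(|+z⟩) = |⟨+z|-x⟩|² = 1/2.
After stage 2 the state is |+z⟩; P(|-x⟩) = |⟨-x|+z⟩|² = 1/2.
Joint probability = 9/10 × 1/2 × 1/2 = 0.225.

0.225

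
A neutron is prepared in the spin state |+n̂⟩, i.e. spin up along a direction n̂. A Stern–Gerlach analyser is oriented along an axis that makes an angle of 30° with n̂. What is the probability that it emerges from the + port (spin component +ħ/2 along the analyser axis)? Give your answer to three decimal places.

For spin-½, the probability of finding spin-up along an axis at angle θ to the initial spin direction is cos²(θ/2); spin-down is sin²(θ/2).
θ = 30°, so P = cos²(15°) ≈ 0.933.

0.933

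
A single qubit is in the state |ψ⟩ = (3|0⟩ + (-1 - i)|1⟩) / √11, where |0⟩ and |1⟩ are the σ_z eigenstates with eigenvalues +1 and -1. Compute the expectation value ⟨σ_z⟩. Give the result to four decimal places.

⟨σ_z⟩ = |a|² - |b|² divided by |a|²+|b|², with a, b the |0⟩, |1⟩ amplitudes.
= (9 - 2)/11 = 7/11.

0.6364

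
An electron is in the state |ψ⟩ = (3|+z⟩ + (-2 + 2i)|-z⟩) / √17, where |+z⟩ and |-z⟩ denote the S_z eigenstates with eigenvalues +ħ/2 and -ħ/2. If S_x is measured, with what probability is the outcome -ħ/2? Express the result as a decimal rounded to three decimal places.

0.853

|-x⟩ = (|+z⟩ - |-z⟩)/√2, so ⟨-x|ψ⟩ = (5 - 2i) / (√2·√17).
P = |5 - 2i|² / 34 = 29/34.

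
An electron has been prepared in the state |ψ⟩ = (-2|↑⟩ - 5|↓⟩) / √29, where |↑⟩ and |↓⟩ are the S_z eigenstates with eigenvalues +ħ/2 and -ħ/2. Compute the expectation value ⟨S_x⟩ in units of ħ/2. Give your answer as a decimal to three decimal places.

0.690

⟨σ_x⟩ = 2 Re(a* b)/(|a|²+|b|²) with a = -2, b = -5.
a* b = 10, so ⟨σ_x⟩ = 20/29.
⟨S_x⟩ = (ħ/2)·⟨σ_x⟩.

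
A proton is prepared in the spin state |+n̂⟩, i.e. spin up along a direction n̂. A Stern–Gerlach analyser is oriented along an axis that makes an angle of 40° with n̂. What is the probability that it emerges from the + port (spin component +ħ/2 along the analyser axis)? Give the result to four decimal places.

0.8830

For spin-½, the probability of finding spin-up along an axis at angle θ to the initial spin direction is cos²(θ/2); spin-down is sin²(θ/2).
θ = 40°, so P = cos²(20°) ≈ 0.8830.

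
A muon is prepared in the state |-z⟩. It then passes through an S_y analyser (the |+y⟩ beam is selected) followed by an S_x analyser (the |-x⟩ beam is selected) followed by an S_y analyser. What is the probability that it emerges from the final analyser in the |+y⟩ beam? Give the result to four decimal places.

0.1250

First analyser (S_y): from |-z⟩, P(|+y⟩) = 1/2.
After stage 1 the state is |+y⟩; P(|-x⟩) = |⟨-x|+y⟩|² = 1/2.
After stage 2 the state is |-x⟩; P(|+y⟩) = |⟨+y|-x⟩|² = 1/2.
Joint probability = 1/2 × 1/2 × 1/2 = 0.1250.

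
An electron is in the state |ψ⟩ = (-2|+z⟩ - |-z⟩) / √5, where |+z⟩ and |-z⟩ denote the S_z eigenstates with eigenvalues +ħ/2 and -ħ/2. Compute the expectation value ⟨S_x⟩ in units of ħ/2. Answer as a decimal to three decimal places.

⟨σ_x⟩ = 2 Re(a* b)/(|a|²+|b|²) with a = -2, b = -1.
a* b = 2, so ⟨σ_x⟩ = 4/5.
⟨S_x⟩ = (ħ/2)·⟨σ_x⟩.

0.800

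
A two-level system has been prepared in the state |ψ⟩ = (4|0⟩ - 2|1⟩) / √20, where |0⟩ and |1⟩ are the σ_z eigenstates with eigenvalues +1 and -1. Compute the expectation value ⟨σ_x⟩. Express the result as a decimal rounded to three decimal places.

-0.800

⟨σ_x⟩ = 2 Re(a* b)/(|a|²+|b|²) with a = 4, b = -2.
a* b = -8, so ⟨σ_x⟩ = -16/20.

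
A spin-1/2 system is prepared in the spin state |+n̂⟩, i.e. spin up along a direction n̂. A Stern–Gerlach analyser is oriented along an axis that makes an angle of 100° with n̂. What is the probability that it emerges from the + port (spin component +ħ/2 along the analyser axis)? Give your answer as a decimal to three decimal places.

For spin-½, the probability of finding spin-up along an axis at angle θ to the initial spin direction is cos²(θ/2); spin-down is sin²(θ/2).
θ = 100°, so P = cos²(50°) ≈ 0.413.

0.413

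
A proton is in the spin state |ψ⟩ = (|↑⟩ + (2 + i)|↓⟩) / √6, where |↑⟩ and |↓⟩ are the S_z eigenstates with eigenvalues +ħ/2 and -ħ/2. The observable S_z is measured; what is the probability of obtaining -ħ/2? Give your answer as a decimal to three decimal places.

0.833

The -ħ/2 outcome corresponds to |↓⟩. Its amplitude in |ψ⟩ is (2 + i)/√6.
P = |2 + i|² / 6 = 5/6.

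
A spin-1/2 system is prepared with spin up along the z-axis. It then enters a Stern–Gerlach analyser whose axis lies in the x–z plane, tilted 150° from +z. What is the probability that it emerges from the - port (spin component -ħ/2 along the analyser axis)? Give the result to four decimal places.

For spin-½, the probability of finding spin-up along an axis at angle θ to the initial spin direction is cos²(θ/2); spin-down is sin²(θ/2).
θ = 150°, so P = sin²(75°) ≈ 0.9330.

0.9330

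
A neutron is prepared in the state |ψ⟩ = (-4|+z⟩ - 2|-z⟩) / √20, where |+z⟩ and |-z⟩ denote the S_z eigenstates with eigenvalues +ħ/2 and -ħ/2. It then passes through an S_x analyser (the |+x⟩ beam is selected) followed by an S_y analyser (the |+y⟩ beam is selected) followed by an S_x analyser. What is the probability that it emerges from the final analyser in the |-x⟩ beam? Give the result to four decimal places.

0.2250

First analyser (S_x): P(|+x⟩) = |⟨+x|ψ⟩|² = 36/40.
After stage 1 the state is |+x⟩; P(|+y⟩) = |⟨+y|+x⟩|² = 1/2.
After stage 2 the state is |+y⟩; P(|-x⟩) = |⟨-x|+y⟩|² = 1/2.
Joint probability = 36/40 × 1/2 × 1/2 = 0.2250.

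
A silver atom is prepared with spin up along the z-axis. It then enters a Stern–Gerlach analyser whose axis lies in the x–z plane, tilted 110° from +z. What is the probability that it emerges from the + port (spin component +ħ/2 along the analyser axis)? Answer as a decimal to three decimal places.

For spin-½, the probability of finding spin-up along an axis at angle θ to the initial spin direction is cos²(θ/2); spin-down is sin²(θ/2).
θ = 110°, so P = cos²(55°) ≈ 0.329.

0.329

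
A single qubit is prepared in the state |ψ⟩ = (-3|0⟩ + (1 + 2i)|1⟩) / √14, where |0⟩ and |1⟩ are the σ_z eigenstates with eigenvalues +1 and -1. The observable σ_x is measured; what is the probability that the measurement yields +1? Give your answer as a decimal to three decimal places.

|+x⟩ = (|0⟩ + |1⟩)/√2, so ⟨+x|ψ⟩ = (-2 + 2i) / (√2·√14).
P = |-2 + 2i|² / 28 = 8/28.

0.286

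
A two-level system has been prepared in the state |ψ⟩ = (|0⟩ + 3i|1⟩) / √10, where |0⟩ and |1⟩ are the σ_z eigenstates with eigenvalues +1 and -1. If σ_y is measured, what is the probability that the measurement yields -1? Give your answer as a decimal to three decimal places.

|-y⟩ = (|0⟩ - i|1⟩)/√2, so ⟨-y|ψ⟩ = (-2) / (√2·√10).
P = |-2|² / 20 = 4/20.

0.200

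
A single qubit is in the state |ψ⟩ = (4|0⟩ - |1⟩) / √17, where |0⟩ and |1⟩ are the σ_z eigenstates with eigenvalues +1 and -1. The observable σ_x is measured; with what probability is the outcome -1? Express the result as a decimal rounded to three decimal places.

0.735

|-x⟩ = (|0⟩ - |1⟩)/√2, so ⟨-x|ψ⟩ = (5) / (√2·√17).
P = |5|² / 34 = 25/34.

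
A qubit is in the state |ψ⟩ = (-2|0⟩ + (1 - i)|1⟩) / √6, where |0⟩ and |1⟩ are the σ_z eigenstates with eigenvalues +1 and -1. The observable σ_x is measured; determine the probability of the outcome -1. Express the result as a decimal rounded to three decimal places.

|-x⟩ = (|0⟩ - |1⟩)/√2, so ⟨-x|ψ⟩ = (-3 + i) / (√2·√6).
P = |-3 + i|² / 12 = 10/12.

0.833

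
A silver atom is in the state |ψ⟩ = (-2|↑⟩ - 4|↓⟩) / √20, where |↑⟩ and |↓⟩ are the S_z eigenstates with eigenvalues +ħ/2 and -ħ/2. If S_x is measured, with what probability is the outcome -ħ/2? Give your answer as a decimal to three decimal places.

|-x⟩ = (|↑⟩ - |↓⟩)/√2, so ⟨-x|ψ⟩ = (2) / (√2·√20).
P = |2|² / 40 = 4/40.

0.100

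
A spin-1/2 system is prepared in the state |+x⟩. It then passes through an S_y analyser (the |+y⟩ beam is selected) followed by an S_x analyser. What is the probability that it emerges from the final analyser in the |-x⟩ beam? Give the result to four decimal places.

0.2500

First analyser (S_y): from |+x⟩, P(|+y⟩) = 1/2.
After stage 1 the state is |+y⟩; P(|-x⟩) = |⟨-x|+y⟩|² = 1/2.
Joint probability = 1/2 × 1/2 = 0.2500.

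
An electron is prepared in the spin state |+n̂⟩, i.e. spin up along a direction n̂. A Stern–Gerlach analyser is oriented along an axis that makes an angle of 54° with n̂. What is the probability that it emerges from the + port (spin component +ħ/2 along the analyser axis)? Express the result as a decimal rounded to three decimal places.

For spin-½, the probability of finding spin-up along an axis at angle θ to the initial spin direction is cos²(θ/2); spin-down is sin²(θ/2).
θ = 54°, so P = cos²(27°) ≈ 0.794.

0.794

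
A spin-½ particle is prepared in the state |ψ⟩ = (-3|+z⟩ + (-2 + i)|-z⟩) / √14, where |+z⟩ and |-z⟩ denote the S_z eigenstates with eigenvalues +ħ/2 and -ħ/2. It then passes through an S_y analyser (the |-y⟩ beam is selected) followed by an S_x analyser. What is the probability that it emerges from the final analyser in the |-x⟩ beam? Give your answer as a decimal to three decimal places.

First analyser (S_y): P(|-y⟩) = |⟨-y|ψ⟩|² = 20/28.
After stage 1 the state is |-y⟩; P(|-x⟩) = |⟨-x|-y⟩|² = 1/2.
Joint probability = 20/28 × 1/2 = 0.357.

0.357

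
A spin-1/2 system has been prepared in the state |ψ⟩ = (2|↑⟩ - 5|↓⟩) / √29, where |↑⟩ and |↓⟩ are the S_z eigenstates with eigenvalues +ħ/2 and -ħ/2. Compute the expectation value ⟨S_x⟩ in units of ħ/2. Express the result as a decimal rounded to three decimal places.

-0.690

⟨σ_x⟩ = 2 Re(a* b)/(|a|²+|b|²) with a = 2, b = -5.
a* b = -10, so ⟨σ_x⟩ = -20/29.
⟨S_x⟩ = (ħ/2)·⟨σ_x⟩.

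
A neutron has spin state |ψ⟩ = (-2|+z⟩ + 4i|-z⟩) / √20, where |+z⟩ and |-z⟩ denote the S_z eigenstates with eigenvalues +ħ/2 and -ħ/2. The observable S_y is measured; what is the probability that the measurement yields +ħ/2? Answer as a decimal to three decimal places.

|+y⟩ = (|+z⟩ + i|-z⟩)/√2, so ⟨+y|ψ⟩ = (2) / (√2·√20).
P = |2|² / 40 = 4/40.

0.100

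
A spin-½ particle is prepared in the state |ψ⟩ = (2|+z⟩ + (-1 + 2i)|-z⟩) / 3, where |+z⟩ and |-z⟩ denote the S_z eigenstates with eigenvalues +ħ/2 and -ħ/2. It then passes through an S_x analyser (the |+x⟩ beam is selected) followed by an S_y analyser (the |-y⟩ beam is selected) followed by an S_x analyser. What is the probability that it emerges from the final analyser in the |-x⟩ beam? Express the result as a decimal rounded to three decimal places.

0.069

First analyser (S_x): P(|+x⟩) = |⟨+x|ψ⟩|² = 5/18.
After stage 1 the state is |+x⟩; P(|-y⟩) = |⟨-y|+x⟩|² = 1/2.
After stage 2 the state is |-y⟩; P(|-x⟩) = |⟨-x|-y⟩|² = 1/2.
Joint probability = 5/18 × 1/2 × 1/2 = 0.069.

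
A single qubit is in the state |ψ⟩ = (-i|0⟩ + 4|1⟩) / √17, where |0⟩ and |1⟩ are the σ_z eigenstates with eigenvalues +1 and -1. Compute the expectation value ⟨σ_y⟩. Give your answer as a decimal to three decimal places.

0.471

⟨σ_y⟩ = 2 Im(a* b)/(|a|²+|b|²) with a = -i, b = 4.
a* b = 4i, so ⟨σ_y⟩ = 8/17.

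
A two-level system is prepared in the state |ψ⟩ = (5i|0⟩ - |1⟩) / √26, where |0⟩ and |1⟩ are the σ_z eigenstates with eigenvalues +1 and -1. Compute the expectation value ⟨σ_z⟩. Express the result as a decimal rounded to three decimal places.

⟨σ_z⟩ = |a|² - |b|² divided by |a|²+|b|², with a, b the |0⟩, |1⟩ amplitudes.
= (25 - 1)/26 = 24/26.

0.923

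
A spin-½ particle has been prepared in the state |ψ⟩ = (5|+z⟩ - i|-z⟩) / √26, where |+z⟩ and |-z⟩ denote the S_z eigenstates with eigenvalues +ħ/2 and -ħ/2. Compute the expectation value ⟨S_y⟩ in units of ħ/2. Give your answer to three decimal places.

-0.385

⟨σ_y⟩ = 2 Im(a* b)/(|a|²+|b|²) with a = 5, b = -i.
a* b = -5i, so ⟨σ_y⟩ = -10/26.
⟨S_y⟩ = (ħ/2)·⟨σ_y⟩.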